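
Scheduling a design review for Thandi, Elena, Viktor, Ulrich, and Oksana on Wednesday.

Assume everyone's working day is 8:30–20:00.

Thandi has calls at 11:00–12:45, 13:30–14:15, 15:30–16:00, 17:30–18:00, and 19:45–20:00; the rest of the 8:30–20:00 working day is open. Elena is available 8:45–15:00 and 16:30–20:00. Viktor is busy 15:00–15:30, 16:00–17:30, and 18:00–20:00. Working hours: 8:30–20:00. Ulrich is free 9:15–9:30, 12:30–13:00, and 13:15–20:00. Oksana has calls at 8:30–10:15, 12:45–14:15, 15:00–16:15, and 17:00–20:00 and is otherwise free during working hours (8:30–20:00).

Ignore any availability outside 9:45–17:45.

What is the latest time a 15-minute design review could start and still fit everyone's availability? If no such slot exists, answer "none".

Thandi free within 08:30–20:00: 08:30–11:00, 12:45–13:30, 14:15–15:30, 16:00–17:30, 18:00–19:45.
Viktor free within 08:30–20:00: 08:30–15:00, 15:30–16:00, 17:30–18:00.
Oksana free within 08:30–20:00: 10:15–12:45, 14:15–15:00, 16:15–17:00.
Thandi ∩ Elena: 08:45–11:00, 12:45–13:30, 14:15–15:00, 16:30–17:30, 18:00–19:45.
Thandi ∩ Elena ∩ Viktor: 08:45–11:00, 12:45–13:30, 14:15–15:00.
Thandi ∩ Elena ∩ Viktor ∩ Ulrich: 09:15–09:30, 12:45–13:00, 13:15–13:30, 14:15–15:00.
Thandi ∩ Elena ∩ Viktor ∩ Ulrich ∩ Oksana: 14:15–15:00.
Restricted to 09:45–17:45: 14:15–15:00.
Windows ≥ 15 min: 14:15–15:00.
Latest start in the last window 14:15–15:00 is 15:00 − 15 min = 14:45.

14:45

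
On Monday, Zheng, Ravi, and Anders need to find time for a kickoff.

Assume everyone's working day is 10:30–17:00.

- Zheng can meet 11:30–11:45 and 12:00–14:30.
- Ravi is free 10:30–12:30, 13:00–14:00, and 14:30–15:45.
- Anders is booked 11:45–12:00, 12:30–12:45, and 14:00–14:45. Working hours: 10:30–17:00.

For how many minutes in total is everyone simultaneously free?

Anders free within 10:30–17:00: 10:30–11:45, 12:00–12:30, 12:45–14:00, 14:45–17:00.
Zheng ∩ Ravi: 11:30–11:45, 12:00–12:30, 13:00–14:00.
Zheng ∩ Ravi ∩ Anders: 11:30–11:45, 12:00–12:30, 13:00–14:00.
Total common minutes: 15 + 30 + 60 = 105.

105 minutes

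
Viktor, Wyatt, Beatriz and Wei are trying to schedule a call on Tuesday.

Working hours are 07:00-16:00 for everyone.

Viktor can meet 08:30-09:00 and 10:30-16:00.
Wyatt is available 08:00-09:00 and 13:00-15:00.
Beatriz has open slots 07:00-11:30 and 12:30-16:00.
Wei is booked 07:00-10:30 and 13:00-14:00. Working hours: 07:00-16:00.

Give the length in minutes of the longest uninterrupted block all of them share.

Wei free within 07:00–16:00: 10:30–13:00, 14:00–16:00.
Viktor ∩ Wyatt: 08:30–09:00, 13:00–15:00.
Viktor ∩ Wyatt ∩ Beatriz: 08:30–09:00, 13:00–15:00.
Viktor ∩ Wyatt ∩ Beatriz ∩ Wei: 14:00–15:00.
Single common window of 60 minutes.

60 minutes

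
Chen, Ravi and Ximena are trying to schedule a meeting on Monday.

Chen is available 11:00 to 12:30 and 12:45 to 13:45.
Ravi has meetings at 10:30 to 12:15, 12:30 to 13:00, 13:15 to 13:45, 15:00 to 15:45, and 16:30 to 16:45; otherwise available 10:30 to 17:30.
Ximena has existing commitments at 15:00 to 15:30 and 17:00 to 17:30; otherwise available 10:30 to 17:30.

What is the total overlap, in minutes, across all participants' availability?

Ravi free within 10:30–17:30: 12:15–12:30, 13:00–13:15, 13:45–15:00, 15:45–16:30, 16:45–17:30.
Ximena free within 10:30–17:30: 10:30–15:00, 15:30–17:00.
Chen ∩ Ravi: 12:15–12:30, 13:00–13:15.
Chen ∩ Ravi ∩ Ximena: 12:15–12:30, 13:00–13:15.
Total common minutes: 15 + 15 = 30.

30 minutes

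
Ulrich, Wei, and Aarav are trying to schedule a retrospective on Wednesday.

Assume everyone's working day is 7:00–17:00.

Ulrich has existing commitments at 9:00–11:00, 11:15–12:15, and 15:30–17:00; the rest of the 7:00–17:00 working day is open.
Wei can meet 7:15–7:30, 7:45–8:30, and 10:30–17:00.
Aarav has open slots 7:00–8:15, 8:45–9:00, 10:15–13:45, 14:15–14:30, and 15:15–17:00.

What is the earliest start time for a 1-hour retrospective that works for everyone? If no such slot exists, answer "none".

12:15

Ulrich free within 07:00–17:00: 07:00–09:00, 11:00–11:15, 12:15–15:30.
Ulrich ∩ Wei: 07:15–07:30, 07:45–08:30, 11:00–11:15, 12:15–15:30.
Ulrich ∩ Wei ∩ Aarav: 07:15–07:30, 07:45–08:15, 11:00–11:15, 12:15–13:45, 14:15–14:30, 15:15–15:30.
Windows ≥ 60 min: 12:15–13:45.
Earliest such window starts at 12:15.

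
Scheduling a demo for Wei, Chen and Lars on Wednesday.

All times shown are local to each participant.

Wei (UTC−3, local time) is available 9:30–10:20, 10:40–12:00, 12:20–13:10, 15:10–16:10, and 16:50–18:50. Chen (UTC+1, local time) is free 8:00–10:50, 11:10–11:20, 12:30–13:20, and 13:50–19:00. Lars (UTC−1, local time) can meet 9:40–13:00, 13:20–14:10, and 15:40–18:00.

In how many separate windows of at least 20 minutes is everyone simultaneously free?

Wei → UTC: 12:30–13:20, 13:40–15:00, 15:20–16:10, 18:10–19:10, 19:50–21:50.
Chen → UTC: 07:00–09:50, 10:10–10:20, 11:30–12:20, 12:50–18:00.
Lars → UTC: 10:40–14:00, 14:20–15:10, 16:40–19:00.
Wei ∩ Chen: 12:50–13:20, 13:40–15:00, 15:20–16:10.
Wei ∩ Chen ∩ Lars: 12:50–13:20, 13:40–14:00, 14:20–15:00.
Windows ≥ 20 min: 12:50–13:20, 13:40–14:00, 14:20–15:00.
That's 3 windows.

3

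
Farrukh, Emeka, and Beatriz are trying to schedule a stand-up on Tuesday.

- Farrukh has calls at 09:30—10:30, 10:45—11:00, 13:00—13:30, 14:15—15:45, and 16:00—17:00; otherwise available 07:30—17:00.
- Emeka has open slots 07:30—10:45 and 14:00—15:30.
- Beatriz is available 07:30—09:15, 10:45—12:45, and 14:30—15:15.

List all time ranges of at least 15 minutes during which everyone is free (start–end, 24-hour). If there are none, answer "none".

07:30–09:15

Farrukh free within 07:30–17:00: 07:30–09:30, 10:30–10:45, 11:00–13:00, 13:30–14:15, 15:45–16:00.
Farrukh ∩ Emeka: 07:30–09:30, 10:30–10:45, 14:00–14:15.
Farrukh ∩ Emeka ∩ Beatriz: 07:30–09:15.
Windows ≥ 15 min: 07:30–09:15.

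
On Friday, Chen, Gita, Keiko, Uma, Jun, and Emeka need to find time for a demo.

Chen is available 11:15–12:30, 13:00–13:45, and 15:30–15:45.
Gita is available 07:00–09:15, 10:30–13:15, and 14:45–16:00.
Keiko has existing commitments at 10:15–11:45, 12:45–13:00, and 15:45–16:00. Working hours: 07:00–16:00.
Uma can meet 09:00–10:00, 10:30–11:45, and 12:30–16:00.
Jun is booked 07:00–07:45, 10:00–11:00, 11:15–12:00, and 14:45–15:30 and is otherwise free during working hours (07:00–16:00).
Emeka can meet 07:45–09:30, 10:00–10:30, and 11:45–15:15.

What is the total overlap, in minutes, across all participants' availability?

15 minutes

Keiko free within 07:00–16:00: 07:00–10:15, 11:45–12:45, 13:00–15:45.
Jun free within 07:00–16:00: 07:45–10:00, 11:00–11:15, 12:00–14:45, 15:30–16:00.
Chen ∩ Gita: 11:15–12:30, 13:00–13:15, 15:30–15:45.
Chen ∩ Gita ∩ Keiko: 11:45–12:30, 13:00–13:15, 15:30–15:45.
Chen ∩ Gita ∩ Keiko ∩ Uma: 13:00–13:15, 15:30–15:45.
Chen ∩ Gita ∩ Keiko ∩ Uma ∩ Jun: 13:00–13:15, 15:30–15:45.
Chen ∩ Gita ∩ Keiko ∩ Uma ∩ Jun ∩ Emeka: 13:00–13:15.
Total common minutes: 15.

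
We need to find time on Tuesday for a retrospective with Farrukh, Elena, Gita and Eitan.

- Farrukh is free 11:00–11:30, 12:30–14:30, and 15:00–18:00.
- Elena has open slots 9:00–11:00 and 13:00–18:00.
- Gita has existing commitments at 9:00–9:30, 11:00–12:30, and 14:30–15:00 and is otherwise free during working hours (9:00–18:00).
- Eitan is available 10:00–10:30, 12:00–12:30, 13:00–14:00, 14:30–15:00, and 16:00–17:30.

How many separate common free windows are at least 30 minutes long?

Gita free within 09:00–18:00: 09:30–11:00, 12:30–14:30, 15:00–18:00.
Farrukh ∩ Elena: 13:00–14:30, 15:00–18:00.
Farrukh ∩ Elena ∩ Gita: 13:00–14:30, 15:00–18:00.
Farrukh ∩ Elena ∩ Gita ∩ Eitan: 13:00–14:00, 16:00–17:30.
Windows ≥ 30 min: 13:00–14:00, 16:00–17:30.
That's 2 windows.

2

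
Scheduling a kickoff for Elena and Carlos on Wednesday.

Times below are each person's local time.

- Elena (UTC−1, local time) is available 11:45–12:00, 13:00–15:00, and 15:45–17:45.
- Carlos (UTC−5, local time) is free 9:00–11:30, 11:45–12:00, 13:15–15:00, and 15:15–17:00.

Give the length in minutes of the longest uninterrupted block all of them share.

120 minutes

Elena → UTC: 12:45–13:00, 14:00–16:00, 16:45–18:45.
Carlos → UTC: 14:00–16:30, 16:45–17:00, 18:15–20:00, 20:15–22:00.
Elena ∩ Carlos: 14:00–16:00, 16:45–17:00, 18:15–18:45.
Common window lengths: 120, 15, 30 min; longest is 120.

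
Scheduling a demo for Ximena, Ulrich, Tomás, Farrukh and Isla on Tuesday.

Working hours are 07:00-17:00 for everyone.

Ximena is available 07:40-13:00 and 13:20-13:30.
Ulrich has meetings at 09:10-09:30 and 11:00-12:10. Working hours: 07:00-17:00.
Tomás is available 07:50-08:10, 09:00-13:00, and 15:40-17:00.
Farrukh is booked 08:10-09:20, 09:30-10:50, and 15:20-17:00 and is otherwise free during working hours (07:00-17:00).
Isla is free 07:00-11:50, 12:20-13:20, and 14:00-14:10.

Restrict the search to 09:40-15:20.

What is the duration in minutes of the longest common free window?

Ulrich free within 07:00–17:00: 07:00–09:10, 09:30–11:00, 12:10–17:00.
Farrukh free within 07:00–17:00: 07:00–08:10, 09:20–09:30, 10:50–15:20.
Ximena ∩ Ulrich: 07:40–09:10, 09:30–11:00, 12:10–13:00, 13:20–13:30.
Ximena ∩ Ulrich ∩ Tomás: 07:50–08:10, 09:00–09:10, 09:30–11:00, 12:10–13:00.
Ximena ∩ Ulrich ∩ Tomás ∩ Farrukh: 07:50–08:10, 10:50–11:00, 12:10–13:00.
Ximena ∩ Ulrich ∩ Tomás ∩ Farrukh ∩ Isla: 07:50–08:10, 10:50–11:00, 12:20–13:00.
Restricted to 09:40–15:20: 10:50–11:00, 12:20–13:00.
Common window lengths: 10, 40 min; longest is 40.

40 minutes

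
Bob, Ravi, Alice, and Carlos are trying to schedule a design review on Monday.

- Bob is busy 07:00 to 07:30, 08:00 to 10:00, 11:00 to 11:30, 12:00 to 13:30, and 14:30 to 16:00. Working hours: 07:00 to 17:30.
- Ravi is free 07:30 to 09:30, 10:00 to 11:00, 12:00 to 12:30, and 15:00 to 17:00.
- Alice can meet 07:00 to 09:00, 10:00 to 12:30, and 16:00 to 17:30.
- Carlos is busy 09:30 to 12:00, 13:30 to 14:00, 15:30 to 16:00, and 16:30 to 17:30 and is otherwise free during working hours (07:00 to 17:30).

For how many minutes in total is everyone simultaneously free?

60 minutes

Bob free within 07:00–17:30: 07:30–08:00, 10:00–11:00, 11:30–12:00, 13:30–14:30, 16:00–17:30.
Carlos free within 07:00–17:30: 07:00–09:30, 12:00–13:30, 14:00–15:30, 16:00–16:30.
Bob ∩ Ravi: 07:30–08:00, 10:00–11:00, 16:00–17:00.
Bob ∩ Ravi ∩ Alice: 07:30–08:00, 10:00–11:00, 16:00–17:00.
Bob ∩ Ravi ∩ Alice ∩ Carlos: 07:30–08:00, 16:00–16:30.
Total common minutes: 30 + 30 = 60.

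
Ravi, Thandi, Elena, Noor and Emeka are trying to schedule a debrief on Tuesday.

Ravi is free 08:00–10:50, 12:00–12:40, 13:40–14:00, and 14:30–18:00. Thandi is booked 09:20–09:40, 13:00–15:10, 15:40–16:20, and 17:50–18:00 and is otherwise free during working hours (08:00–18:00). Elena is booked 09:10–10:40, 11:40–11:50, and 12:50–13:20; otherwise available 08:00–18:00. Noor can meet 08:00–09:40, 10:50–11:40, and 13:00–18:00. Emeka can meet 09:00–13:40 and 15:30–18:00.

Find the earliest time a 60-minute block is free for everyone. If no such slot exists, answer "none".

16:20

Thandi free within 08:00–18:00: 08:00–09:20, 09:40–13:00, 15:10–15:40, 16:20–17:50.
Elena free within 08:00–18:00: 08:00–09:10, 10:40–11:40, 11:50–12:50, 13:20–18:00.
Ravi ∩ Thandi: 08:00–09:20, 09:40–10:50, 12:00–12:40, 15:10–15:40, 16:20–17:50.
Ravi ∩ Thandi ∩ Elena: 08:00–09:10, 10:40–10:50, 12:00–12:40, 15:10–15:40, 16:20–17:50.
Ravi ∩ Thandi ∩ Elena ∩ Noor: 08:00–09:10, 15:10–15:40, 16:20–17:50.
Ravi ∩ Thandi ∩ Elena ∩ Noor ∩ Emeka: 09:00–09:10, 15:30–15:40, 16:20–17:50.
Windows ≥ 60 min: 16:20–17:50.
Earliest such window starts at 16:20.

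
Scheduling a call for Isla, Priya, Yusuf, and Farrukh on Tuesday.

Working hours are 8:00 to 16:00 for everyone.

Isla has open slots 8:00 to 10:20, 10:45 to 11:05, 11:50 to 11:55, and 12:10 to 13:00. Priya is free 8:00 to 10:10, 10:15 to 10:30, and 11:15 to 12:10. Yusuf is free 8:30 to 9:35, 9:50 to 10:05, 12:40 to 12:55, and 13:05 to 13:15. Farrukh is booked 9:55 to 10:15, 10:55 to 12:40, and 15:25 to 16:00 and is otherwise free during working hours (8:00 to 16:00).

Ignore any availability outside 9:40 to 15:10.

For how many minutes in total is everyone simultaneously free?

5 minutes

Farrukh free within 08:00–16:00: 08:00–09:55, 10:15–10:55, 12:40–15:25.
Isla ∩ Priya: 08:00–10:10, 10:15–10:20, 11:50–11:55.
Isla ∩ Priya ∩ Yusuf: 08:30–09:35, 09:50–10:05.
Isla ∩ Priya ∩ Yusuf ∩ Farrukh: 08:30–09:35, 09:50–09:55.
Restricted to 09:40–15:10: 09:50–09:55.
Total common minutes: 5.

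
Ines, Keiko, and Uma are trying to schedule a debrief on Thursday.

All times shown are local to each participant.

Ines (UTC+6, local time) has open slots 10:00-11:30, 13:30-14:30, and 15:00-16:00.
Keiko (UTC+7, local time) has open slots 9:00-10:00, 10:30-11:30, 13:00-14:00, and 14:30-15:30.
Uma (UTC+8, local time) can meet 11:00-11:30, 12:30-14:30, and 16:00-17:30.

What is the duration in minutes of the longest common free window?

30 minutes

Ines → UTC: 04:00–05:30, 07:30–08:30, 09:00–10:00.
Keiko → UTC: 02:00–03:00, 03:30–04:30, 06:00–07:00, 07:30–08:30.
Uma → UTC: 03:00–03:30, 04:30–06:30, 08:00–09:30.
Ines ∩ Keiko: 04:00–04:30, 07:30–08:30.
Ines ∩ Keiko ∩ Uma: 08:00–08:30.
Single common window of 30 minutes.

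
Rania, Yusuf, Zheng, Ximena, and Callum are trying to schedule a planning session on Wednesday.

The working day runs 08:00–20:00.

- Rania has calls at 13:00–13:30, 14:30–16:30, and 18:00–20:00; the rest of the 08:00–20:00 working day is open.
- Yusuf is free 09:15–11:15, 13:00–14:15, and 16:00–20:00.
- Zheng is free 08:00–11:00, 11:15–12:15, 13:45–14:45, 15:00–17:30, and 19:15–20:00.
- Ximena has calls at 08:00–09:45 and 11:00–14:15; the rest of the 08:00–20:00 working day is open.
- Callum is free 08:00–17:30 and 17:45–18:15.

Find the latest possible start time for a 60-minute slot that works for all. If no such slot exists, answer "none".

16:30

Rania free within 08:00–20:00: 08:00–13:00, 13:30–14:30, 16:30–18:00.
Ximena free within 08:00–20:00: 09:45–11:00, 14:15–20:00.
Rania ∩ Yusuf: 09:15–11:15, 13:30–14:15, 16:30–18:00.
Rania ∩ Yusuf ∩ Zheng: 09:15–11:00, 13:45–14:15, 16:30–17:30.
Rania ∩ Yusuf ∩ Zheng ∩ Ximena: 09:45–11:00, 16:30–17:30.
Rania ∩ Yusuf ∩ Zheng ∩ Ximena ∩ Callum: 09:45–11:00, 16:30–17:30.
Windows ≥ 60 min: 09:45–11:00, 16:30–17:30.
Latest start in the last window 16:30–17:30 is 17:30 − 60 min = 16:30.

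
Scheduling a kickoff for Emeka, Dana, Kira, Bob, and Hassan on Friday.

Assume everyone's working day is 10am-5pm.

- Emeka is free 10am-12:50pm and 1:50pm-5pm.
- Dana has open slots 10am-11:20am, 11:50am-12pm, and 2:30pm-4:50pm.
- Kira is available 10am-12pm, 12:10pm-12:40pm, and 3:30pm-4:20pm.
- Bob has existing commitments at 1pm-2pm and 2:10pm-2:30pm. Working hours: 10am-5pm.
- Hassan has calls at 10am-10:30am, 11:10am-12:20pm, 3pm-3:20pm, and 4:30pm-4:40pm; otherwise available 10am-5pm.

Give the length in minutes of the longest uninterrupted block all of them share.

50 minutes

Bob free within 10:00–17:00: 10:00–13:00, 14:00–14:10, 14:30–17:00.
Hassan free within 10:00–17:00: 10:30–11:10, 12:20–15:00, 15:20–16:30, 16:40–17:00.
Emeka ∩ Dana: 10:00–11:20, 11:50–12:00, 14:30–16:50.
Emeka ∩ Dana ∩ Kira: 10:00–11:20, 11:50–12:00, 15:30–16:20.
Emeka ∩ Dana ∩ Kira ∩ Bob: 10:00–11:20, 11:50–12:00, 15:30–16:20.
Emeka ∩ Dana ∩ Kira ∩ Bob ∩ Hassan: 10:30–11:10, 15:30–16:20.
Common window lengths: 40, 50 min; longest is 50.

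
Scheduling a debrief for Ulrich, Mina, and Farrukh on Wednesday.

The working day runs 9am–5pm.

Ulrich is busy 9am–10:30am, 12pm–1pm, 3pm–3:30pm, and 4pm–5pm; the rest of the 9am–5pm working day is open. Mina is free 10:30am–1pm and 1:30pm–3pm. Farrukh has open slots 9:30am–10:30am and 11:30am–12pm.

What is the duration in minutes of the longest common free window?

Ulrich free within 09:00–17:00: 10:30–12:00, 13:00–15:00, 15:30–16:00.
Ulrich ∩ Mina: 10:30–12:00, 13:30–15:00.
Ulrich ∩ Mina ∩ Farrukh: 11:30–12:00.
Single common window of 30 minutes.

30 minutes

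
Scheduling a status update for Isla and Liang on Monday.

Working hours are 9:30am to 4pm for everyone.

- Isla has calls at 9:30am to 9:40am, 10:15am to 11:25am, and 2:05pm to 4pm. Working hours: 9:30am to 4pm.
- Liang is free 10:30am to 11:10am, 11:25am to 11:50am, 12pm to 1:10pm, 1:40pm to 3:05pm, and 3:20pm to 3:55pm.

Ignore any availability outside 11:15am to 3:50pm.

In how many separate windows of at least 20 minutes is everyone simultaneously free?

Isla free within 09:30–16:00: 09:40–10:15, 11:25–14:05.
Isla ∩ Liang: 11:25–11:50, 12:00–13:10, 13:40–14:05.
Restricted to 11:15–15:50: 11:25–11:50, 12:00–13:10, 13:40–14:05.
Windows ≥ 20 min: 11:25–11:50, 12:00–13:10, 13:40–14:05.
That's 3 windows.

3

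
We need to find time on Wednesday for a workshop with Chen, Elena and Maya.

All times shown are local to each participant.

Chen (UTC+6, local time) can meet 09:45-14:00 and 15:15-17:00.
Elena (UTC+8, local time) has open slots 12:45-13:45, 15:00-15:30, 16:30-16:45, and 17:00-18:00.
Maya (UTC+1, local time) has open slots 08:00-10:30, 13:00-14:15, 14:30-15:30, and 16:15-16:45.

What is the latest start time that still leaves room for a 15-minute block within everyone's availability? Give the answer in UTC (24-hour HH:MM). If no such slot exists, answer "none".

09:15

Chen → UTC: 03:45–08:00, 09:15–11:00.
Elena → UTC: 04:45–05:45, 07:00–07:30, 08:30–08:45, 09:00–10:00.
Maya → UTC: 07:00–09:30, 12:00–13:15, 13:30–14:30, 15:15–15:45.
Chen ∩ Elena: 04:45–05:45, 07:00–07:30, 09:15–10:00.
Chen ∩ Elena ∩ Maya: 07:00–07:30, 09:15–09:30.
Windows ≥ 15 min: 07:00–07:30, 09:15–09:30.
Latest start in the last window 09:15–09:30 is 09:30 − 15 min = 09:15.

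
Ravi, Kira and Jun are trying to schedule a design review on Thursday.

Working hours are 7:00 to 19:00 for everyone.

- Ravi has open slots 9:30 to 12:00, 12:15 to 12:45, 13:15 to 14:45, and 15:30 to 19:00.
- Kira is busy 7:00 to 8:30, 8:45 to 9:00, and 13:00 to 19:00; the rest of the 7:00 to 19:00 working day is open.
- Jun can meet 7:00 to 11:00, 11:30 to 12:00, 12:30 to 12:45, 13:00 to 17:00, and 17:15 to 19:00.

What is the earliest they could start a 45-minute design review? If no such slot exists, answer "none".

Kira free within 07:00–19:00: 08:30–08:45, 09:00–13:00.
Ravi ∩ Kira: 09:30–12:00, 12:15–12:45.
Ravi ∩ Kira ∩ Jun: 09:30–11:00, 11:30–12:00, 12:30–12:45.
Windows ≥ 45 min: 09:30–11:00.
Earliest such window starts at 09:30.

09:30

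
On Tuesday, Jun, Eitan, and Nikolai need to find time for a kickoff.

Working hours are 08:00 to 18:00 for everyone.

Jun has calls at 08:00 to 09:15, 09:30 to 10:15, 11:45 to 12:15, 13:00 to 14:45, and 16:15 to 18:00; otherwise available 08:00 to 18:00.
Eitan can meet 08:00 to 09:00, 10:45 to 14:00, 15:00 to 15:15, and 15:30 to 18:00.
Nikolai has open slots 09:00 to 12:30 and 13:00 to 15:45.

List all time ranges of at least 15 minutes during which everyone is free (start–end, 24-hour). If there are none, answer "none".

10:45–11:45, 12:15–12:30, 15:00–15:15, 15:30–15:45

Jun free within 08:00–18:00: 09:15–09:30, 10:15–11:45, 12:15–13:00, 14:45–16:15.
Jun ∩ Eitan: 10:45–11:45, 12:15–13:00, 15:00–15:15, 15:30–16:15.
Jun ∩ Eitan ∩ Nikolai: 10:45–11:45, 12:15–12:30, 15:00–15:15, 15:30–15:45.
Windows ≥ 15 min: 10:45–11:45, 12:15–12:30, 15:00–15:15, 15:30–15:45.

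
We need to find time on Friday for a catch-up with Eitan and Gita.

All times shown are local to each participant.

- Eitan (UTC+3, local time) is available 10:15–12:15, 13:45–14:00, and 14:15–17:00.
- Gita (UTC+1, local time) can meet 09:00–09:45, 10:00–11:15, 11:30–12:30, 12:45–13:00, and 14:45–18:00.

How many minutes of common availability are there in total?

120 minutes

Eitan → UTC: 07:15–09:15, 10:45–11:00, 11:15–14:00.
Gita → UTC: 08:00–08:45, 09:00–10:15, 10:30–11:30, 11:45–12:00, 13:45–17:00.
Eitan ∩ Gita: 08:00–08:45, 09:00–09:15, 10:45–11:00, 11:15–11:30, 11:45–12:00, 13:45–14:00.
Total common minutes: 45 + 15 + 15 + 15 + 15 + 15 = 120.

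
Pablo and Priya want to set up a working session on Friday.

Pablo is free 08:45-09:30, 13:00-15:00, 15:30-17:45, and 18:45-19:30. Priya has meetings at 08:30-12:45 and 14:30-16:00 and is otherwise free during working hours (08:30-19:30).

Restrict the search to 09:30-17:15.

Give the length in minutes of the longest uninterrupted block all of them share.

Priya free within 08:30–19:30: 12:45–14:30, 16:00–19:30.
Pablo ∩ Priya: 13:00–14:30, 16:00–17:45, 18:45–19:30.
Restricted to 09:30–17:15: 13:00–14:30, 16:00–17:15.
Common window lengths: 90, 75 min; longest is 90.

90 minutes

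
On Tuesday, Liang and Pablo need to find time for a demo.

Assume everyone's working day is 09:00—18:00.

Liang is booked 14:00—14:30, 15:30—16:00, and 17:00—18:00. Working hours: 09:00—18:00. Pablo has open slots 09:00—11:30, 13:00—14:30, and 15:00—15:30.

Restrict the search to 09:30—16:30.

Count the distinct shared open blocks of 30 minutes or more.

3

Liang free within 09:00–18:00: 09:00–14:00, 14:30–15:30, 16:00–17:00.
Liang ∩ Pablo: 09:00–11:30, 13:00–14:00, 15:00–15:30.
Restricted to 09:30–16:30: 09:30–11:30, 13:00–14:00, 15:00–15:30.
Windows ≥ 30 min: 09:30–11:30, 13:00–14:00, 15:00–15:30.
That's 3 windows.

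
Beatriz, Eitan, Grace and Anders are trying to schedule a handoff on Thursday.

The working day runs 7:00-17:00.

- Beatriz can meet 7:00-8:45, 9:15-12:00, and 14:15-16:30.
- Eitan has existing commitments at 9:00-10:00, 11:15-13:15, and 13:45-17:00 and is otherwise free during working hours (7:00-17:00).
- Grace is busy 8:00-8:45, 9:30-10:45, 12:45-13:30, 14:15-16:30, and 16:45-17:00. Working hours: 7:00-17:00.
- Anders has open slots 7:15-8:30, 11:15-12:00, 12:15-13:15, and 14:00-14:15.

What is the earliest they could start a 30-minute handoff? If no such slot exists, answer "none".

Eitan free within 07:00–17:00: 07:00–09:00, 10:00–11:15, 13:15–13:45.
Grace free within 07:00–17:00: 07:00–08:00, 08:45–09:30, 10:45–12:45, 13:30–14:15, 16:30–16:45.
Beatriz ∩ Eitan: 07:00–08:45, 10:00–11:15.
Beatriz ∩ Eitan ∩ Grace: 07:00–08:00, 10:45–11:15.
Beatriz ∩ Eitan ∩ Grace ∩ Anders: 07:15–08:00.
Windows ≥ 30 min: 07:15–08:00.
Earliest such window starts at 07:15.

07:15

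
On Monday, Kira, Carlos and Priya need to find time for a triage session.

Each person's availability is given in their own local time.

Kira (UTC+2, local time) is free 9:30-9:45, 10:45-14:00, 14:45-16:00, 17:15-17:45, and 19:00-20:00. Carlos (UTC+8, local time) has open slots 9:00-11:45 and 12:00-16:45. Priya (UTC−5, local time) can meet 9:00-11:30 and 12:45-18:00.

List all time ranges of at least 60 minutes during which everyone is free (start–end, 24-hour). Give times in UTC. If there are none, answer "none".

none

Kira → UTC: 07:30–07:45, 08:45–12:00, 12:45–14:00, 15:15–15:45, 17:00–18:00.
Carlos → UTC: 01:00–03:45, 04:00–08:45.
Priya → UTC: 14:00–16:30, 17:45–23:00.
Kira ∩ Carlos: 07:30–07:45.
Kira ∩ Carlos ∩ Priya: (none).
Windows ≥ 60 min: (none).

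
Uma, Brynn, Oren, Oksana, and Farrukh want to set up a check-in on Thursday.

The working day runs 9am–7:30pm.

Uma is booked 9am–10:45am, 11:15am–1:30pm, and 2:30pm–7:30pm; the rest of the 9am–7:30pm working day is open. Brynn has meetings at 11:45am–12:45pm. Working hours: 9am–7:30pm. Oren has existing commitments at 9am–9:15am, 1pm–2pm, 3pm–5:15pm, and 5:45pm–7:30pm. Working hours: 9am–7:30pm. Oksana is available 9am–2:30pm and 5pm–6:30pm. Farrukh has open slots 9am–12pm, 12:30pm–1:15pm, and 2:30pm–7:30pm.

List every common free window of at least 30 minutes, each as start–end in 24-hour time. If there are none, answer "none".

10:45–11:15

Uma free within 09:00–19:30: 10:45–11:15, 13:30–14:30.
Brynn free within 09:00–19:30: 09:00–11:45, 12:45–19:30.
Oren free within 09:00–19:30: 09:15–13:00, 14:00–15:00, 17:15–17:45.
Uma ∩ Brynn: 10:45–11:15, 13:30–14:30.
Uma ∩ Brynn ∩ Oren: 10:45–11:15, 14:00–14:30.
Uma ∩ Brynn ∩ Oren ∩ Oksana: 10:45–11:15, 14:00–14:30.
Uma ∩ Brynn ∩ Oren ∩ Oksana ∩ Farrukh: 10:45–11:15.
Windows ≥ 30 min: 10:45–11:15.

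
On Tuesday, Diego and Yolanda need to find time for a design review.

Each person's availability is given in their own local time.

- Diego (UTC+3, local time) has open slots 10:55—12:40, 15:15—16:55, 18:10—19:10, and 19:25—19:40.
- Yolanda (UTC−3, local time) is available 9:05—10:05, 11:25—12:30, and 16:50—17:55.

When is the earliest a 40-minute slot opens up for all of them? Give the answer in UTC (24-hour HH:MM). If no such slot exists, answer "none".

Diego → UTC: 07:55–09:40, 12:15–13:55, 15:10–16:10, 16:25–16:40.
Yolanda → UTC: 12:05–13:05, 14:25–15:30, 19:50–20:55.
Diego ∩ Yolanda: 12:15–13:05, 15:10–15:30.
Windows ≥ 40 min: 12:15–13:05.
Earliest such window starts at 12:15.

12:15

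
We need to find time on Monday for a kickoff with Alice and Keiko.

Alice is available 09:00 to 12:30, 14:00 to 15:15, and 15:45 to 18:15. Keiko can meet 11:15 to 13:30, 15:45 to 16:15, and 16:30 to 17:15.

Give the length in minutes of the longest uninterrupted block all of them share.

Alice ∩ Keiko: 11:15–12:30, 15:45–16:15, 16:30–17:15.
Common window lengths: 75, 30, 45 min; longest is 75.

75 minutes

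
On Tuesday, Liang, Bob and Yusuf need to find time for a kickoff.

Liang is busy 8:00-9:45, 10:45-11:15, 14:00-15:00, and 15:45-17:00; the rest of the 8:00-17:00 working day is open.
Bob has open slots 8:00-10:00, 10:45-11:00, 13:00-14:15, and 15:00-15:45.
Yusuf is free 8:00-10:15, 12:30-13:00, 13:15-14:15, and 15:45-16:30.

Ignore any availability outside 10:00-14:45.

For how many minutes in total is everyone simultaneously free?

45 minutes

Liang free within 08:00–17:00: 09:45–10:45, 11:15–14:00, 15:00–15:45.
Liang ∩ Bob: 09:45–10:00, 13:00–14:00, 15:00–15:45.
Liang ∩ Bob ∩ Yusuf: 09:45–10:00, 13:15–14:00.
Restricted to 10:00–14:45: 13:15–14:00.
Total common minutes: 45.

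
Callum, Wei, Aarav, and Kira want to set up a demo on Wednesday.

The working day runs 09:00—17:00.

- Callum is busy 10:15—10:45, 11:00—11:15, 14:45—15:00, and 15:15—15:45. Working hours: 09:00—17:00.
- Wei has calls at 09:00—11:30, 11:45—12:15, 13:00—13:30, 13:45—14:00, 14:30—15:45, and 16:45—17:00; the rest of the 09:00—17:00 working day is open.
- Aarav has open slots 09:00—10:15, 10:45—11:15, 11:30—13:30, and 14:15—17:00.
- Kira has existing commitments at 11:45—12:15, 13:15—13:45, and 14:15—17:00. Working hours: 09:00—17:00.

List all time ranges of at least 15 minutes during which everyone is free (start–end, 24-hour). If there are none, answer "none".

Callum free within 09:00–17:00: 09:00–10:15, 10:45–11:00, 11:15–14:45, 15:00–15:15, 15:45–17:00.
Wei free within 09:00–17:00: 11:30–11:45, 12:15–13:00, 13:30–13:45, 14:00–14:30, 15:45–16:45.
Kira free within 09:00–17:00: 09:00–11:45, 12:15–13:15, 13:45–14:15.
Callum ∩ Wei: 11:30–11:45, 12:15–13:00, 13:30–13:45, 14:00–14:30, 15:45–16:45.
Callum ∩ Wei ∩ Aarav: 11:30–11:45, 12:15–13:00, 14:15–14:30, 15:45–16:45.
Callum ∩ Wei ∩ Aarav ∩ Kira: 11:30–11:45, 12:15–13:00.
Windows ≥ 15 min: 11:30–11:45, 12:15–13:00.

11:30–11:45, 12:15–13:00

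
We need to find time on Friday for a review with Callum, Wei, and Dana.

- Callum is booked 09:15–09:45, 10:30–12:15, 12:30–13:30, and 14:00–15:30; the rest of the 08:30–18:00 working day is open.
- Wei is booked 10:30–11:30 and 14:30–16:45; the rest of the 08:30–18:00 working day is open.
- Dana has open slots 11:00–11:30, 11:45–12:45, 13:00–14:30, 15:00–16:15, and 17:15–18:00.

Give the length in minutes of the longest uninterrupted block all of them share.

45 minutes

Callum free within 08:30–18:00: 08:30–09:15, 09:45–10:30, 12:15–12:30, 13:30–14:00, 15:30–18:00.
Wei free within 08:30–18:00: 08:30–10:30, 11:30–14:30, 16:45–18:00.
Callum ∩ Wei: 08:30–09:15, 09:45–10:30, 12:15–12:30, 13:30–14:00, 16:45–18:00.
Callum ∩ Wei ∩ Dana: 12:15–12:30, 13:30–14:00, 17:15–18:00.
Common window lengths: 15, 30, 45 min; longest is 45.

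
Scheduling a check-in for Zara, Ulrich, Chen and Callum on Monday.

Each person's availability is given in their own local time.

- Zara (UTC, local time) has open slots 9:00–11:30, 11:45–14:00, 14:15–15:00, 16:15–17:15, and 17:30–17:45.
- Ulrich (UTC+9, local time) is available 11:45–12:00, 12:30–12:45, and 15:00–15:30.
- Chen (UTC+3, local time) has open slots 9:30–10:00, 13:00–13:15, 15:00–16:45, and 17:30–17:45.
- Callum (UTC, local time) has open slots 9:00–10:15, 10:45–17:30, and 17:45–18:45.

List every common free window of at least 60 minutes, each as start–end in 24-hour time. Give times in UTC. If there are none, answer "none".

none

Zara → UTC: 09:00–11:30, 11:45–14:00, 14:15–15:00, 16:15–17:15, 17:30–17:45.
Ulrich → UTC: 02:45–03:00, 03:30–03:45, 06:00–06:30.
Chen → UTC: 06:30–07:00, 10:00–10:15, 12:00–13:45, 14:30–14:45.
Callum → UTC: 09:00–10:15, 10:45–17:30, 17:45–18:45.
Zara ∩ Ulrich: (none).
Zara ∩ Ulrich ∩ Chen: (none).
Zara ∩ Ulrich ∩ Chen ∩ Callum: (none).
Windows ≥ 60 min: (none).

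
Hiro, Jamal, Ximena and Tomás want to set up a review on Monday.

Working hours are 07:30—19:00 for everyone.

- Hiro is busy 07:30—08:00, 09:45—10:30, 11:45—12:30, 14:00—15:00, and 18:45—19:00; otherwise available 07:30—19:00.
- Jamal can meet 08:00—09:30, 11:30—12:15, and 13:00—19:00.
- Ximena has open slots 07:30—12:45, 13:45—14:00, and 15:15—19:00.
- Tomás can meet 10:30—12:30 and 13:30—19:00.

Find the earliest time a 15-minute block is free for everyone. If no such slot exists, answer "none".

Hiro free within 07:30–19:00: 08:00–09:45, 10:30–11:45, 12:30–14:00, 15:00–18:45.
Hiro ∩ Jamal: 08:00–09:30, 11:30–11:45, 13:00–14:00, 15:00–18:45.
Hiro ∩ Jamal ∩ Ximena: 08:00–09:30, 11:30–11:45, 13:45–14:00, 15:15–18:45.
Hiro ∩ Jamal ∩ Ximena ∩ Tomás: 11:30–11:45, 13:45–14:00, 15:15–18:45.
Windows ≥ 15 min: 11:30–11:45, 13:45–14:00, 15:15–18:45.
Earliest such window starts at 11:30.

11:30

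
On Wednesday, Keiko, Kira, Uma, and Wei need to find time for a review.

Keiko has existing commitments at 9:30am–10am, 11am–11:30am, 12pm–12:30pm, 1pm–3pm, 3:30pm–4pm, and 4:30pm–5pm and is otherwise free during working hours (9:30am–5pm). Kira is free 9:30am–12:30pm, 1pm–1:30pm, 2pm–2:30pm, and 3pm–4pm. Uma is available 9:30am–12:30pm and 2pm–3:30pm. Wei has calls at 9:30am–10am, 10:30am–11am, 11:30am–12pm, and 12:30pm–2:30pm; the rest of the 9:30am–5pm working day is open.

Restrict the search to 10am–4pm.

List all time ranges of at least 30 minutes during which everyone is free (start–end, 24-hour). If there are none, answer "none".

10:00–10:30, 15:00–15:30

Keiko free within 09:30–17:00: 10:00–11:00, 11:30–12:00, 12:30–13:00, 15:00–15:30, 16:00–16:30.
Wei free within 09:30–17:00: 10:00–10:30, 11:00–11:30, 12:00–12:30, 14:30–17:00.
Keiko ∩ Kira: 10:00–11:00, 11:30–12:00, 15:00–15:30.
Keiko ∩ Kira ∩ Uma: 10:00–11:00, 11:30–12:00, 15:00–15:30.
Keiko ∩ Kira ∩ Uma ∩ Wei: 10:00–10:30, 15:00–15:30.
Restricted to 10:00–16:00: 10:00–10:30, 15:00–15:30.
Windows ≥ 30 min: 10:00–10:30, 15:00–15:30.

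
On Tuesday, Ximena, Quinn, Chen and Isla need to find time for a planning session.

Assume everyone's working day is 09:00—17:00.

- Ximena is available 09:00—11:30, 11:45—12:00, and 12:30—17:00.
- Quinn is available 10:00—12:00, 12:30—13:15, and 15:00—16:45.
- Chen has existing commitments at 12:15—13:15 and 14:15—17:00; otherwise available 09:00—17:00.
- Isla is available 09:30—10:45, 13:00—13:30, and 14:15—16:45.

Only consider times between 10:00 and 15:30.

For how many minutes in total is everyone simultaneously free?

45 minutes

Chen free within 09:00–17:00: 09:00–12:15, 13:15–14:15.
Ximena ∩ Quinn: 10:00–11:30, 11:45–12:00, 12:30–13:15, 15:00–16:45.
Ximena ∩ Quinn ∩ Chen: 10:00–11:30, 11:45–12:00.
Ximena ∩ Quinn ∩ Chen ∩ Isla: 10:00–10:45.
Restricted to 10:00–15:30: 10:00–10:45.
Total common minutes: 45.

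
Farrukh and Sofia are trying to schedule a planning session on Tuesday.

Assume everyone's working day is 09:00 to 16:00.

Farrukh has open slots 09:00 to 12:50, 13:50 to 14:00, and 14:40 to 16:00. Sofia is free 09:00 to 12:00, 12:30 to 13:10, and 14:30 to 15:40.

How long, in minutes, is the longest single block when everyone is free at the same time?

180 minutes

Farrukh ∩ Sofia: 09:00–12:00, 12:30–12:50, 14:40–15:40.
Common window lengths: 180, 20, 60 min; longest is 180.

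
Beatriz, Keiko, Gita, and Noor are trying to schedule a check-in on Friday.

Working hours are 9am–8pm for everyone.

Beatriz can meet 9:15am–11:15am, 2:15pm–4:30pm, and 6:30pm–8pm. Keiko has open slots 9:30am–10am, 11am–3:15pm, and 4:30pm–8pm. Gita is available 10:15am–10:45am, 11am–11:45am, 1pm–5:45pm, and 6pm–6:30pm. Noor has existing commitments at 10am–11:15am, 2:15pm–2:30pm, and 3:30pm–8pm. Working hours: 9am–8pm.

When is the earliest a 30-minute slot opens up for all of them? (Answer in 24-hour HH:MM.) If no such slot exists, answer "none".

14:30

Noor free within 09:00–20:00: 09:00–10:00, 11:15–14:15, 14:30–15:30.
Beatriz ∩ Keiko: 09:30–10:00, 11:00–11:15, 14:15–15:15, 18:30–20:00.
Beatriz ∩ Keiko ∩ Gita: 11:00–11:15, 14:15–15:15.
Beatriz ∩ Keiko ∩ Gita ∩ Noor: 14:30–15:15.
Windows ≥ 30 min: 14:30–15:15.
Earliest such window starts at 14:30.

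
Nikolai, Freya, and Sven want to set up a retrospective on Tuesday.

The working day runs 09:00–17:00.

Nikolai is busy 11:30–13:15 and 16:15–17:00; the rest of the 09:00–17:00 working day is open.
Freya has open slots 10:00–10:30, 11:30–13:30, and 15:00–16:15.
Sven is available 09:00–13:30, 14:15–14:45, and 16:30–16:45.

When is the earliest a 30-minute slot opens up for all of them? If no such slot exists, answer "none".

10:00

Nikolai free within 09:00–17:00: 09:00–11:30, 13:15–16:15.
Nikolai ∩ Freya: 10:00–10:30, 13:15–13:30, 15:00–16:15.
Nikolai ∩ Freya ∩ Sven: 10:00–10:30, 13:15–13:30.
Windows ≥ 30 min: 10:00–10:30.
Earliest such window starts at 10:00.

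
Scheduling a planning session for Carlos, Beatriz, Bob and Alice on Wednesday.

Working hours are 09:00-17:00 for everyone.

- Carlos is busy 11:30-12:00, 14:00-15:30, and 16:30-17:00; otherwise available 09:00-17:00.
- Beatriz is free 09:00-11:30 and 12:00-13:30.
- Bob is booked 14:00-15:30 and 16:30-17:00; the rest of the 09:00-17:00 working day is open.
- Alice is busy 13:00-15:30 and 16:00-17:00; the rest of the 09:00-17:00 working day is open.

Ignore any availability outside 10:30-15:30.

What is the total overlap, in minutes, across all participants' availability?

Carlos free within 09:00–17:00: 09:00–11:30, 12:00–14:00, 15:30–16:30.
Bob free within 09:00–17:00: 09:00–14:00, 15:30–16:30.
Alice free within 09:00–17:00: 09:00–13:00, 15:30–16:00.
Carlos ∩ Beatriz: 09:00–11:30, 12:00–13:30.
Carlos ∩ Beatriz ∩ Bob: 09:00–11:30, 12:00–13:30.
Carlos ∩ Beatriz ∩ Bob ∩ Alice: 09:00–11:30, 12:00–13:00.
Restricted to 10:30–15:30: 10:30–11:30, 12:00–13:00.
Total common minutes: 60 + 60 = 120.

120 minutes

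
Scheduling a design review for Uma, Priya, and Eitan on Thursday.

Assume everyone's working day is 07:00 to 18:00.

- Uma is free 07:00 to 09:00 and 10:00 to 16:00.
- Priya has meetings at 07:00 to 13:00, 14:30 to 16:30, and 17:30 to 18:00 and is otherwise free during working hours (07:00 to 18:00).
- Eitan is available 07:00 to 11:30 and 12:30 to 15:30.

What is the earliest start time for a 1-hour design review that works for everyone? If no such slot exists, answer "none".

13:00

Priya free within 07:00–18:00: 13:00–14:30, 16:30–17:30.
Uma ∩ Priya: 13:00–14:30.
Uma ∩ Priya ∩ Eitan: 13:00–14:30.
Windows ≥ 60 min: 13:00–14:30.
Earliest such window starts at 13:00.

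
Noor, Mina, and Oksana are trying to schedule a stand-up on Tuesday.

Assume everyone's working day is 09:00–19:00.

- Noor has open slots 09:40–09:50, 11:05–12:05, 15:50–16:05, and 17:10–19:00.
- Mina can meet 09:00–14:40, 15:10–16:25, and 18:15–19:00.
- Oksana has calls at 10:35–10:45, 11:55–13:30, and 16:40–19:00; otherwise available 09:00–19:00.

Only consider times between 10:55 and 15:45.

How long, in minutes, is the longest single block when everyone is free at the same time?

50 minutes

Oksana free within 09:00–19:00: 09:00–10:35, 10:45–11:55, 13:30–16:40.
Noor ∩ Mina: 09:40–09:50, 11:05–12:05, 15:50–16:05, 18:15–19:00.
Noor ∩ Mina ∩ Oksana: 09:40–09:50, 11:05–11:55, 15:50–16:05.
Restricted to 10:55–15:45: 11:05–11:55.
Single common window of 50 minutes.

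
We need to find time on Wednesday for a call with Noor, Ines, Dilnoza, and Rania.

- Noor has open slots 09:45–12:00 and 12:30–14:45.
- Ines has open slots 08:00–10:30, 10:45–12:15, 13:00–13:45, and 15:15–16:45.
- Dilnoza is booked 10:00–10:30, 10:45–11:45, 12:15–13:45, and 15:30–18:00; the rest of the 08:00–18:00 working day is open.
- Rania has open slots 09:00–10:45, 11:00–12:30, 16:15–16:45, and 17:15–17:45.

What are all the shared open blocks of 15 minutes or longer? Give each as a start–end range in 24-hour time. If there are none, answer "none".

09:45–10:00, 11:45–12:00

Dilnoza free within 08:00–18:00: 08:00–10:00, 10:30–10:45, 11:45–12:15, 13:45–15:30.
Noor ∩ Ines: 09:45–10:30, 10:45–12:00, 13:00–13:45.
Noor ∩ Ines ∩ Dilnoza: 09:45–10:00, 11:45–12:00.
Noor ∩ Ines ∩ Dilnoza ∩ Rania: 09:45–10:00, 11:45–12:00.
Windows ≥ 15 min: 09:45–10:00, 11:45–12:00.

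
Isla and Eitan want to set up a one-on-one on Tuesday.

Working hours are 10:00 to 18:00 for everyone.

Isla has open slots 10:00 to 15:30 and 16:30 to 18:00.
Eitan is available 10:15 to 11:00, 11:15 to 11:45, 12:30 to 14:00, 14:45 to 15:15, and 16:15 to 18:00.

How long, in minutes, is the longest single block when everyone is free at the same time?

Isla ∩ Eitan: 10:15–11:00, 11:15–11:45, 12:30–14:00, 14:45–15:15, 16:30–18:00.
Common window lengths: 45, 30, 90, 30, 90 min; longest is 90.

90 minutes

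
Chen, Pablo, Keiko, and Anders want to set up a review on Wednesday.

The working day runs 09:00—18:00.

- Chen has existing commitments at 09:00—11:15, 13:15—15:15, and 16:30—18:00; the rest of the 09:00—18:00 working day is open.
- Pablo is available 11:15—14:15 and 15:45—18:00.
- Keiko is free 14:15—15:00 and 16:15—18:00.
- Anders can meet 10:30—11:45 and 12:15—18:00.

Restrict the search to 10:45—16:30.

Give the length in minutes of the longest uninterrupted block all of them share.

Chen free within 09:00–18:00: 11:15–13:15, 15:15–16:30.
Chen ∩ Pablo: 11:15–13:15, 15:45–16:30.
Chen ∩ Pablo ∩ Keiko: 16:15–16:30.
Chen ∩ Pablo ∩ Keiko ∩ Anders: 16:15–16:30.
Restricted to 10:45–16:30: 16:15–16:30.
Single common window of 15 minutes.

15 minutes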